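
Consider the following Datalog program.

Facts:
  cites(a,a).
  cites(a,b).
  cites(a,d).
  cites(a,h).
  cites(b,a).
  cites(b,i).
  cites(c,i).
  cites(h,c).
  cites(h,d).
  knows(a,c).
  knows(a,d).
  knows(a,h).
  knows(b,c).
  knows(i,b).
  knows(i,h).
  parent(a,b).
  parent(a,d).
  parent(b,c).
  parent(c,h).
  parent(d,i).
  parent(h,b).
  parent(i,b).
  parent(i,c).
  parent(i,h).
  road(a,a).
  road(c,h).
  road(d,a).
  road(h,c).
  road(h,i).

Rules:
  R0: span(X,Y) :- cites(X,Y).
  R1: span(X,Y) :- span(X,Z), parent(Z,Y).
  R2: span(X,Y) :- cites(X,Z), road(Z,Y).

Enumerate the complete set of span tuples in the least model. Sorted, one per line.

span(a,a)
span(a,b)
span(a,c)
span(a,d)
span(a,h)
span(a,i)
span(b,a)
span(b,b)
span(b,c)
span(b,d)
span(b,h)
span(b,i)
span(c,b)
span(c,c)
span(c,h)
span(c,i)
span(h,a)
span(h,b)
span(h,c)
span(h,d)
span(h,h)
span(h,i)

round 1: derive span(a,a) via R0 from cites(a,a)
round 1: derive span(a,b) via R0 from cites(a,b)
round 1: derive span(a,d) via R0 from cites(a,d)
round 1: derive span(a,h) via R0 from cites(a,h)
round 1: derive span(b,a) via R0 from cites(b,a)
round 1: derive span(b,i) via R0 from cites(b,i)
round 1: derive span(c,i) via R0 from cites(c,i)
round 1: derive span(h,c) via R0 from cites(h,c)
round 1: derive span(h,d) via R0 from cites(h,d)
round 1: derive span(a,c) via R2 from cites(a,h), road(h,c)
round 1: derive span(a,i) via R2 from cites(a,h), road(h,i)
round 1: derive span(h,a) via R2 from cites(h,d), road(d,a)
round 1: derive span(h,h) via R2 from cites(h,c), road(c,h)
round 2: derive span(b,b) via R1 from span(b,a), parent(a,b)
round 2: derive span(b,c) via R1 from span(b,i), parent(i,c)
round 2: derive span(b,d) via R1 from span(b,a), parent(a,d)
round 2: derive span(b,h) via R1 from span(b,i), parent(i,h)
round 2: derive span(c,b) via R1 from span(c,i), parent(i,b)
round 2: derive span(c,c) via R1 from span(c,i), parent(i,c)
round 2: derive span(c,h) via R1 from span(c,i), parent(i,h)
round 2: derive span(h,b) via R1 from span(h,a), parent(a,b)
round 2: derive span(h,i) via R1 from span(h,d), parent(d,i)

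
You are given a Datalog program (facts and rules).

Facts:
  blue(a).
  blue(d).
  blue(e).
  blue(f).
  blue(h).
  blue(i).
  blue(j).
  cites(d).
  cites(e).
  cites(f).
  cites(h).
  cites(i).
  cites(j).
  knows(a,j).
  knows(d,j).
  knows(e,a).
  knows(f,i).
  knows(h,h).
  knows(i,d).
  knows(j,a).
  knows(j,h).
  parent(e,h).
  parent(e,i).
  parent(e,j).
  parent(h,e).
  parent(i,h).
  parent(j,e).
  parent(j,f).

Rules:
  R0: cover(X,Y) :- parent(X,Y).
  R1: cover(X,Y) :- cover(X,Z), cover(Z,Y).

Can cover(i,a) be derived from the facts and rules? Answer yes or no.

round 1: derive cover(e,h) via R0 from parent(e,h)
round 1: derive cover(e,i) via R0 from parent(e,i)
round 1: derive cover(e,j) via R0 from parent(e,j)
round 1: derive cover(h,e) via R0 from parent(h,e)
round 1: derive cover(i,h) via R0 from parent(i,h)
round 1: derive cover(j,e) via R0 from parent(j,e)
round 1: derive cover(j,f) via R0 from parent(j,f)
round 2: derive cover(e,e) via R1 from cover(e,h), cover(h,e)
round 2: derive cover(e,f) via R1 from cover(e,j), cover(j,f)
round 2: derive cover(h,h) via R1 from cover(h,e), cover(e,h)
round 2: derive cover(h,i) via R1 from cover(h,e), cover(e,i)
round 2: derive cover(h,j) via R1 from cover(h,e), cover(e,j)
round 2: derive cover(i,e) via R1 from cover(i,h), cover(h,e)
round 2: derive cover(j,h) via R1 from cover(j,e), cover(e,h)
round 2: derive cover(j,i) via R1 from cover(j,e), cover(e,i)
round 2: derive cover(j,j) via R1 from cover(j,e), cover(e,j)
round 3: derive cover(h,f) via R1 from cover(h,e), cover(e,f)
round 3: derive cover(i,f) via R1 from cover(i,e), cover(e,f)
round 3: derive cover(i,i) via R1 from cover(i,e), cover(e,i)
round 3: derive cover(i,j) via R1 from cover(i,e), cover(e,j)

no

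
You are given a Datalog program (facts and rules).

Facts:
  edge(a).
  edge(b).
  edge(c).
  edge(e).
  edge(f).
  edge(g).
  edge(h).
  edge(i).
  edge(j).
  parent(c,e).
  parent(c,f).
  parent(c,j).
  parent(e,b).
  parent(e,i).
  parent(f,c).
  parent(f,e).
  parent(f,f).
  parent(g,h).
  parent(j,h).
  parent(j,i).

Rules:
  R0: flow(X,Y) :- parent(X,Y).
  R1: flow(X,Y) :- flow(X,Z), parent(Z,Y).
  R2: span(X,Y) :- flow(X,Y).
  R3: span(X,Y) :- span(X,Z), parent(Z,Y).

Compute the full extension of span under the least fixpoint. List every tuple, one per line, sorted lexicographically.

round 1: derive flow(c,e) via R0 from parent(c,e)
round 1: derive flow(c,f) via R0 from parent(c,f)
round 1: derive flow(c,j) via R0 from parent(c,j)
round 1: derive flow(e,b) via R0 from parent(e,b)
round 1: derive flow(e,i) via R0 from parent(e,i)
round 1: derive flow(f,c) via R0 from parent(f,c)
round 1: derive flow(f,e) via R0 from parent(f,e)
round 1: derive flow(f,f) via R0 from parent(f,f)
round 1: derive flow(g,h) via R0 from parent(g,h)
round 1: derive flow(j,h) via R0 from parent(j,h)
round 1: derive flow(j,i) via R0 from parent(j,i)
round 2: derive flow(c,b) via R1 from flow(c,e), parent(e,b)
round 2: derive flow(c,c) via R1 from flow(c,f), parent(f,c)
round 2: derive flow(c,h) via R1 from flow(c,j), parent(j,h)
round 2: derive flow(c,i) via R1 from flow(c,e), parent(e,i)
round 2: derive flow(f,b) via R1 from flow(f,e), parent(e,b)
round 2: derive flow(f,i) via R1 from flow(f,e), parent(e,i)
round 2: derive flow(f,j) via R1 from flow(f,c), parent(c,j)
round 2: derive span(c,e) via R2 from flow(c,e)
round 2: derive span(c,f) via R2 from flow(c,f)
round 2: derive span(c,j) via R2 from flow(c,j)
round 2: derive span(e,b) via R2 from flow(e,b)
round 2: derive span(e,i) via R2 from flow(e,i)
round 2: derive span(f,c) via R2 from flow(f,c)
round 2: derive span(f,e) via R2 from flow(f,e)
round 2: derive span(f,f) via R2 from flow(f,f)
round 2: derive span(g,h) via R2 from flow(g,h)
round 2: derive span(j,h) via R2 from flow(j,h)
round 2: derive span(j,i) via R2 from flow(j,i)
round 3: derive flow(f,h) via R1 from flow(f,j), parent(j,h)
round 3: derive span(c,b) via R2 from flow(c,b)
round 3: derive span(c,c) via R2 from flow(c,c)
round 3: derive span(c,h) via R2 from flow(c,h)
round 3: derive span(c,i) via R2 from flow(c,i)
round 3: derive span(f,b) via R2 from flow(f,b)
round 3: derive span(f,i) via R2 from flow(f,i)
round 3: derive span(f,j) via R2 from flow(f,j)
round 4: derive span(f,h) via R2 from flow(f,h)

span(c,b)
span(c,c)
span(c,e)
span(c,f)
span(c,h)
span(c,i)
span(c,j)
span(e,b)
span(e,i)
span(f,b)
span(f,c)
span(f,e)
span(f,f)
span(f,h)
span(f,i)
span(f,j)
span(g,h)
span(j,h)
span(j,i)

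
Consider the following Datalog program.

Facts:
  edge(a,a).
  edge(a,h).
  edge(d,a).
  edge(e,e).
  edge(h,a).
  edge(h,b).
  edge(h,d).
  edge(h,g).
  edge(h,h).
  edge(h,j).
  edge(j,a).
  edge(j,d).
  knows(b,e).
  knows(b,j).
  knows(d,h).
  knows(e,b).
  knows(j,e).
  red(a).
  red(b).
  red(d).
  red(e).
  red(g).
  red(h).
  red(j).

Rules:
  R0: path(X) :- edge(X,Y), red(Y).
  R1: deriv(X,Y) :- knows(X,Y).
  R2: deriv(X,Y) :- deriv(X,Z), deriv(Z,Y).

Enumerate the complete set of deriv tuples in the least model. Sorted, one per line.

round 1: derive deriv(b,e) via R1 from knows(b,e)
round 1: derive deriv(b,j) via R1 from knows(b,j)
round 1: derive deriv(d,h) via R1 from knows(d,h)
round 1: derive deriv(e,b) via R1 from knows(e,b)
round 1: derive deriv(j,e) via R1 from knows(j,e)
round 2: derive deriv(b,b) via R2 from deriv(b,e), deriv(e,b)
round 2: derive deriv(e,e) via R2 from deriv(e,b), deriv(b,e)
round 2: derive deriv(e,j) via R2 from deriv(e,b), deriv(b,j)
round 2: derive deriv(j,b) via R2 from deriv(j,e), deriv(e,b)
round 3: derive deriv(j,j) via R2 from deriv(j,b), deriv(b,j)

deriv(b,b)
deriv(b,e)
deriv(b,j)
deriv(d,h)
deriv(e,b)
deriv(e,e)
deriv(e,j)
deriv(j,b)
deriv(j,e)
deriv(j,j)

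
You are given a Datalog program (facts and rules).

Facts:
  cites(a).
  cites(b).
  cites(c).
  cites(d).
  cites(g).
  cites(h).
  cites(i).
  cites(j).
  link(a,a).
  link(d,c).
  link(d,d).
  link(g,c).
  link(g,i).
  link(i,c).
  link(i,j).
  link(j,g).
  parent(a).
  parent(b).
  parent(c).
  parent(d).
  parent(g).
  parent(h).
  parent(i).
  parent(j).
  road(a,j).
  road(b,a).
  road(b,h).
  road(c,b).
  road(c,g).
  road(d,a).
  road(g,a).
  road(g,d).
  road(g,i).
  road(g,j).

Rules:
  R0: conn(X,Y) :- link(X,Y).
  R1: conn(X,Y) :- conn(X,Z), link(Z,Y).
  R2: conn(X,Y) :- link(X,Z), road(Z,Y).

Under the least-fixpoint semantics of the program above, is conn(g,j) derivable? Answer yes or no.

yes

round 1: derive conn(a,a) via R0 from link(a,a)
round 1: derive conn(d,c) via R0 from link(d,c)
round 1: derive conn(d,d) via R0 from link(d,d)
round 1: derive conn(g,c) via R0 from link(g,c)
round 1: derive conn(g,i) via R0 from link(g,i)
round 1: derive conn(i,c) via R0 from link(i,c)
round 1: derive conn(i,j) via R0 from link(i,j)
round 1: derive conn(j,g) via R0 from link(j,g)
round 1: derive conn(a,j) via R2 from link(a,a), road(a,j)
round 1: derive conn(d,a) via R2 from link(d,d), road(d,a)
round 1: derive conn(d,b) via R2 from link(d,c), road(c,b)
round 1: derive conn(d,g) via R2 from link(d,c), road(c,g)
round 1: derive conn(g,b) via R2 from link(g,c), road(c,b)
round 1: derive conn(g,g) via R2 from link(g,c), road(c,g)
round 1: derive conn(i,b) via R2 from link(i,c), road(c,b)
round 1: derive conn(i,g) via R2 from link(i,c), road(c,g)
round 1: derive conn(j,a) via R2 from link(j,g), road(g,a)
round 1: derive conn(j,d) via R2 from link(j,g), road(g,d)
round 1: derive conn(j,i) via R2 from link(j,g), road(g,i)
round 1: derive conn(j,j) via R2 from link(j,g), road(g,j)
round 2: derive conn(a,g) via R1 from conn(a,j), link(j,g)
round 2: derive conn(d,i) via R1 from conn(d,g), link(g,i)
round 2: derive conn(g,j) via R1 from conn(g,i), link(i,j)
round 2: derive conn(i,i) via R1 from conn(i,g), link(g,i)
round 2: derive conn(j,c) via R1 from conn(j,d), link(d,c)
round 3: derive conn(a,c) via R1 from conn(a,g), link(g,c)
round 3: derive conn(a,i) via R1 from conn(a,g), link(g,i)
round 3: derive conn(d,j) via R1 from conn(d,i), link(i,j)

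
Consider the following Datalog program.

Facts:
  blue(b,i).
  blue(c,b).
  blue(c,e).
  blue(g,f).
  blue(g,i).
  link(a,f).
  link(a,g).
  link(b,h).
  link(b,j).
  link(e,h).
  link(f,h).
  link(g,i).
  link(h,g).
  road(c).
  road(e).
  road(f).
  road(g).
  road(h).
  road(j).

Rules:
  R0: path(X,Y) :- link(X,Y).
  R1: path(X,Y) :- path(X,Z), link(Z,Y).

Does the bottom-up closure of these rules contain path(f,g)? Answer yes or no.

yes

round 1: derive path(a,f) via R0 from link(a,f)
round 1: derive path(a,g) via R0 from link(a,g)
round 1: derive path(b,h) via R0 from link(b,h)
round 1: derive path(b,j) via R0 from link(b,j)
round 1: derive path(e,h) via R0 from link(e,h)
round 1: derive path(f,h) via R0 from link(f,h)
round 1: derive path(g,i) via R0 from link(g,i)
round 1: derive path(h,g) via R0 from link(h,g)
round 2: derive path(a,h) via R1 from path(a,f), link(f,h)
round 2: derive path(a,i) via R1 from path(a,g), link(g,i)
round 2: derive path(b,g) via R1 from path(b,h), link(h,g)
round 2: derive path(e,g) via R1 from path(e,h), link(h,g)
round 2: derive path(f,g) via R1 from path(f,h), link(h,g)
round 2: derive path(h,i) via R1 from path(h,g), link(g,i)
round 3: derive path(b,i) via R1 from path(b,g), link(g,i)
round 3: derive path(e,i) via R1 from path(e,g), link(g,i)
round 3: derive path(f,i) via R1 from path(f,g), link(g,i)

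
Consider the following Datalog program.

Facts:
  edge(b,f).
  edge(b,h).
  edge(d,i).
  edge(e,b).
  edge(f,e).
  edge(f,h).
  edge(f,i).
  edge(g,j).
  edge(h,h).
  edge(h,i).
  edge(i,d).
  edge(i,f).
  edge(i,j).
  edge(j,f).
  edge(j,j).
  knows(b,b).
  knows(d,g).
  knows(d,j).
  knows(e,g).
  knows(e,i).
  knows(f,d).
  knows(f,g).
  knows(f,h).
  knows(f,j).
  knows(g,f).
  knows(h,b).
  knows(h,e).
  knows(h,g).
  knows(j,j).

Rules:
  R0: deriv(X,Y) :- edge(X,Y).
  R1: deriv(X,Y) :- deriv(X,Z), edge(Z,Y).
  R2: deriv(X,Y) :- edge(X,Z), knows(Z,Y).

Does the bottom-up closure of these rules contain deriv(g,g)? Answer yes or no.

round 1: derive deriv(b,f) via R0 from edge(b,f)
round 1: derive deriv(b,h) via R0 from edge(b,h)
round 1: derive deriv(d,i) via R0 from edge(d,i)
round 1: derive deriv(e,b) via R0 from edge(e,b)
round 1: derive deriv(f,e) via R0 from edge(f,e)
round 1: derive deriv(f,h) via R0 from edge(f,h)
round 1: derive deriv(f,i) via R0 from edge(f,i)
round 1: derive deriv(g,j) via R0 from edge(g,j)
round 1: derive deriv(h,h) via R0 from edge(h,h)
round 1: derive deriv(h,i) via R0 from edge(h,i)
round 1: derive deriv(i,d) via R0 from edge(i,d)
round 1: derive deriv(i,f) via R0 from edge(i,f)
round 1: derive deriv(i,j) via R0 from edge(i,j)
round 1: derive deriv(j,f) via R0 from edge(j,f)
round 1: derive deriv(j,j) via R0 from edge(j,j)
round 1: derive deriv(b,b) via R2 from edge(b,h), knows(h,b)
round 1: derive deriv(b,d) via R2 from edge(b,f), knows(f,d)
round 1: derive deriv(b,e) via R2 from edge(b,h), knows(h,e)
round 1: derive deriv(b,g) via R2 from edge(b,f), knows(f,g)
round 1: derive deriv(b,j) via R2 from edge(b,f), knows(f,j)
round 1: derive deriv(f,b) via R2 from edge(f,h), knows(h,b)
round 1: derive deriv(f,g) via R2 from edge(f,e), knows(e,g)
round 1: derive deriv(h,b) via R2 from edge(h,h), knows(h,b)
round 1: derive deriv(h,e) via R2 from edge(h,h), knows(h,e)
round 1: derive deriv(h,g) via R2 from edge(h,h), knows(h,g)
round 1: derive deriv(i,g) via R2 from edge(i,d), knows(d,g)
round 1: derive deriv(i,h) via R2 from edge(i,f), knows(f,h)
round 1: derive deriv(j,d) via R2 from edge(j,f), knows(f,d)
round 1: derive deriv(j,g) via R2 from edge(j,f), knows(f,g)
round 1: derive deriv(j,h) via R2 from edge(j,f), knows(f,h)
round 2: derive deriv(b,i) via R1 from deriv(b,d), edge(d,i)
round 2: derive deriv(d,d) via R1 from deriv(d,i), edge(i,d)
round 2: derive deriv(d,f) via R1 from deriv(d,i), edge(i,f)
round 2: derive deriv(d,j) via R1 from deriv(d,i), edge(i,j)
round 2: derive deriv(e,f) via R1 from deriv(e,b), edge(b,f)
round 2: derive deriv(e,h) via R1 from deriv(e,b), edge(b,h)
round 2: derive deriv(f,d) via R1 from deriv(f,i), edge(i,d)
round 2: derive deriv(f,f) via R1 from deriv(f,b), edge(b,f)
round 2: derive deriv(f,j) via R1 from deriv(f,g), edge(g,j)
round 2: derive deriv(g,f) via R1 from deriv(g,j), edge(j,f)
round 2: derive deriv(h,d) via R1 from deriv(h,i), edge(i,d)
round 2: derive deriv(h,f) via R1 from deriv(h,b), edge(b,f)
round 2: derive deriv(h,j) via R1 from deriv(h,g), edge(g,j)
round 2: derive deriv(i,e) via R1 from deriv(i,f), edge(f,e)
round 2: derive deriv(i,i) via R1 from deriv(i,d), edge(d,i)
round 2: derive deriv(j,e) via R1 from deriv(j,f), edge(f,e)
round 2: derive deriv(j,i) via R1 from deriv(j,d), edge(d,i)
round 3: derive deriv(d,e) via R1 from deriv(d,f), edge(f,e)
round 3: derive deriv(d,h) via R1 from deriv(d,f), edge(f,h)
round 3: derive deriv(e,e) via R1 from deriv(e,f), edge(f,e)
round 3: derive deriv(e,i) via R1 from deriv(e,f), edge(f,i)
round 3: derive deriv(g,e) via R1 from deriv(g,f), edge(f,e)
round 3: derive deriv(g,h) via R1 from deriv(g,f), edge(f,h)
round 3: derive deriv(g,i) via R1 from deriv(g,f), edge(f,i)
round 3: derive deriv(i,b) via R1 from deriv(i,e), edge(e,b)
round 3: derive deriv(j,b) via R1 from deriv(j,e), edge(e,b)
round 4: derive deriv(d,b) via R1 from deriv(d,e), edge(e,b)
round 4: derive deriv(e,d) via R1 from deriv(e,i), edge(i,d)
round 4: derive deriv(e,j) via R1 from deriv(e,i), edge(i,j)
round 4: derive deriv(g,b) via R1 from deriv(g,e), edge(e,b)
round 4: derive deriv(g,d) via R1 from deriv(g,i), edge(i,d)

no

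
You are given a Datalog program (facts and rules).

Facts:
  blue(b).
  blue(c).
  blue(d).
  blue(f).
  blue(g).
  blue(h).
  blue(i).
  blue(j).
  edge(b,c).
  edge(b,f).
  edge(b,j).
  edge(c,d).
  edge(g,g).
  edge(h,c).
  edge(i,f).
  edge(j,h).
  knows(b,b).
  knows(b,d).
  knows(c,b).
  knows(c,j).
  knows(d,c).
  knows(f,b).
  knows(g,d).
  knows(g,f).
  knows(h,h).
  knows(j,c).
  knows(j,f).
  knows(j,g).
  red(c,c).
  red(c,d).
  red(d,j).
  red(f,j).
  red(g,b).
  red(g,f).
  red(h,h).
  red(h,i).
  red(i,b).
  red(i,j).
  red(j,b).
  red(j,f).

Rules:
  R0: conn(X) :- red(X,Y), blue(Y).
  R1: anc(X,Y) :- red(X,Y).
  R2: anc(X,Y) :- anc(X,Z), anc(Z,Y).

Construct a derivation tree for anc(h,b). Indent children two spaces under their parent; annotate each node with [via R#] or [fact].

anc(h,b)  [via R2]
  anc(h,i)  [via R1]
    red(h,i)  [fact]
  anc(i,b)  [via R1]
    red(i,b)  [fact]

round 1: derive anc(c,c) via R1 from red(c,c)
round 1: derive anc(c,d) via R1 from red(c,d)
round 1: derive anc(d,j) via R1 from red(d,j)
round 1: derive anc(f,j) via R1 from red(f,j)
round 1: derive anc(g,b) via R1 from red(g,b)
round 1: derive anc(g,f) via R1 from red(g,f)
round 1: derive anc(h,h) via R1 from red(h,h)
round 1: derive anc(h,i) via R1 from red(h,i)
round 1: derive anc(i,b) via R1 from red(i,b)
round 1: derive anc(i,j) via R1 from red(i,j)
round 1: derive anc(j,b) via R1 from red(j,b)
round 1: derive anc(j,f) via R1 from red(j,f)
round 2: derive anc(c,j) via R2 from anc(c,d), anc(d,j)
round 2: derive anc(d,b) via R2 from anc(d,j), anc(j,b)
round 2: derive anc(d,f) via R2 from anc(d,j), anc(j,f)
round 2: derive anc(f,b) via R2 from anc(f,j), anc(j,b)
round 2: derive anc(f,f) via R2 from anc(f,j), anc(j,f)
round 2: derive anc(g,j) via R2 from anc(g,f), anc(f,j)
round 2: derive anc(h,b) via R2 from anc(h,i), anc(i,b)
round 2: derive anc(h,j) via R2 from anc(h,i), anc(i,j)
round 2: derive anc(i,f) via R2 from anc(i,j), anc(j,f)
round 2: derive anc(j,j) via R2 from anc(j,f), anc(f,j)
round 3: derive anc(c,b) via R2 from anc(c,d), anc(d,b)
round 3: derive anc(c,f) via R2 from anc(c,d), anc(d,f)
round 3: derive anc(h,f) via R2 from anc(h,i), anc(i,f)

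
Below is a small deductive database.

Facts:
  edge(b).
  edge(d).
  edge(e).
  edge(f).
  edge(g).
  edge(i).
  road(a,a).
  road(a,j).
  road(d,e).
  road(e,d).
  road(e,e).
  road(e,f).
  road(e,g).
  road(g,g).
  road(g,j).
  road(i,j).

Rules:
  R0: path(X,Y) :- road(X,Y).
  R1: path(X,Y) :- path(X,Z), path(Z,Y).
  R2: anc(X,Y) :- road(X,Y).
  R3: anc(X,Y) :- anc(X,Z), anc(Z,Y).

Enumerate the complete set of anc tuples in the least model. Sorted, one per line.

anc(a,a)
anc(a,j)
anc(d,d)
anc(d,e)
anc(d,f)
anc(d,g)
anc(d,j)
anc(e,d)
anc(e,e)
anc(e,f)
anc(e,g)
anc(e,j)
anc(g,g)
anc(g,j)
anc(i,j)

round 1: derive anc(a,a) via R2 from road(a,a)
round 1: derive anc(a,j) via R2 from road(a,j)
round 1: derive anc(d,e) via R2 from road(d,e)
round 1: derive anc(e,d) via R2 from road(e,d)
round 1: derive anc(e,e) via R2 from road(e,e)
round 1: derive anc(e,f) via R2 from road(e,f)
round 1: derive anc(e,g) via R2 from road(e,g)
round 1: derive anc(g,g) via R2 from road(g,g)
round 1: derive anc(g,j) via R2 from road(g,j)
round 1: derive anc(i,j) via R2 from road(i,j)
round 2: derive anc(d,d) via R3 from anc(d,e), anc(e,d)
round 2: derive anc(d,f) via R3 from anc(d,e), anc(e,f)
round 2: derive anc(d,g) via R3 from anc(d,e), anc(e,g)
round 2: derive anc(e,j) via R3 from anc(e,g), anc(g,j)
round 3: derive anc(d,j) via R3 from anc(d,e), anc(e,j)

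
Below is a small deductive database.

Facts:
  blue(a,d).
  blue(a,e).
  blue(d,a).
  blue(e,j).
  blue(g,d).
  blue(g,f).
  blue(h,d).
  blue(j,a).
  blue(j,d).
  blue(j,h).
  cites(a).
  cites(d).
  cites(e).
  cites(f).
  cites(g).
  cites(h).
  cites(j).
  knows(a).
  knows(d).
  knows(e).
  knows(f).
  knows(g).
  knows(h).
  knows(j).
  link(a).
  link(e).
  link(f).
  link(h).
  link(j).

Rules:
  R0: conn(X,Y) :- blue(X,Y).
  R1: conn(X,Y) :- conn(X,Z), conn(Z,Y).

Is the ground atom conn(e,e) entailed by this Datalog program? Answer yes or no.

round 1: derive conn(a,d) via R0 from blue(a,d)
round 1: derive conn(a,e) via R0 from blue(a,e)
round 1: derive conn(d,a) via R0 from blue(d,a)
round 1: derive conn(e,j) via R0 from blue(e,j)
round 1: derive conn(g,d) via R0 from blue(g,d)
round 1: derive conn(g,f) via R0 from blue(g,f)
round 1: derive conn(h,d) via R0 from blue(h,d)
round 1: derive conn(j,a) via R0 from blue(j,a)
round 1: derive conn(j,d) via R0 from blue(j,d)
round 1: derive conn(j,h) via R0 from blue(j,h)
round 2: derive conn(a,a) via R1 from conn(a,d), conn(d,a)
round 2: derive conn(a,j) via R1 from conn(a,e), conn(e,j)
round 2: derive conn(d,d) via R1 from conn(d,a), conn(a,d)
round 2: derive conn(d,e) via R1 from conn(d,a), conn(a,e)
round 2: derive conn(e,a) via R1 from conn(e,j), conn(j,a)
round 2: derive conn(e,d) via R1 from conn(e,j), conn(j,d)
round 2: derive conn(e,h) via R1 from conn(e,j), conn(j,h)
round 2: derive conn(g,a) via R1 from conn(g,d), conn(d,a)
round 2: derive conn(h,a) via R1 from conn(h,d), conn(d,a)
round 2: derive conn(j,e) via R1 from conn(j,a), conn(a,e)
round 3: derive conn(a,h) via R1 from conn(a,e), conn(e,h)
round 3: derive conn(d,h) via R1 from conn(d,e), conn(e,h)
round 3: derive conn(d,j) via R1 from conn(d,a), conn(a,j)
round 3: derive conn(e,e) via R1 from conn(e,a), conn(a,e)
round 3: derive conn(g,e) via R1 from conn(g,a), conn(a,e)
round 3: derive conn(g,j) via R1 from conn(g,a), conn(a,j)
round 3: derive conn(h,e) via R1 from conn(h,a), conn(a,e)
round 3: derive conn(h,j) via R1 from conn(h,a), conn(a,j)
round 3: derive conn(j,j) via R1 from conn(j,a), conn(a,j)
round 4: derive conn(g,h) via R1 from conn(g,a), conn(a,h)
round 4: derive conn(h,h) via R1 from conn(h,a), conn(a,h)

yes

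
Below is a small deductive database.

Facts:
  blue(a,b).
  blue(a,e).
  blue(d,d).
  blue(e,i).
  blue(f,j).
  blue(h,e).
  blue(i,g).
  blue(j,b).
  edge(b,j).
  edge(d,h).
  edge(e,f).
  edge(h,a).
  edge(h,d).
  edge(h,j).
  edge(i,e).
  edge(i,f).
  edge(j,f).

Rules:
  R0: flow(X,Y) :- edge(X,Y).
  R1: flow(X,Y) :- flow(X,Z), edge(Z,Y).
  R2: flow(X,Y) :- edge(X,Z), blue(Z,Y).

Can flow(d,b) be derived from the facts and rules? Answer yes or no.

no

round 1: derive flow(b,j) via R0 from edge(b,j)
round 1: derive flow(d,h) via R0 from edge(d,h)
round 1: derive flow(e,f) via R0 from edge(e,f)
round 1: derive flow(h,a) via R0 from edge(h,a)
round 1: derive flow(h,d) via R0 from edge(h,d)
round 1: derive flow(h,j) via R0 from edge(h,j)
round 1: derive flow(i,e) via R0 from edge(i,e)
round 1: derive flow(i,f) via R0 from edge(i,f)
round 1: derive flow(j,f) via R0 from edge(j,f)
round 1: derive flow(b,b) via R2 from edge(b,j), blue(j,b)
round 1: derive flow(d,e) via R2 from edge(d,h), blue(h,e)
round 1: derive flow(e,j) via R2 from edge(e,f), blue(f,j)
round 1: derive flow(h,b) via R2 from edge(h,a), blue(a,b)
round 1: derive flow(h,e) via R2 from edge(h,a), blue(a,e)
round 1: derive flow(i,i) via R2 from edge(i,e), blue(e,i)
round 1: derive flow(i,j) via R2 from edge(i,f), blue(f,j)
round 1: derive flow(j,j) via R2 from edge(j,f), blue(f,j)
round 2: derive flow(b,f) via R1 from flow(b,j), edge(j,f)
round 2: derive flow(d,a) via R1 from flow(d,h), edge(h,a)
round 2: derive flow(d,d) via R1 from flow(d,h), edge(h,d)
round 2: derive flow(d,f) via R1 from flow(d,e), edge(e,f)
round 2: derive flow(d,j) via R1 from flow(d,h), edge(h,j)
round 2: derive flow(h,f) via R1 from flow(h,e), edge(e,f)
round 2: derive flow(h,h) via R1 from flow(h,d), edge(d,h)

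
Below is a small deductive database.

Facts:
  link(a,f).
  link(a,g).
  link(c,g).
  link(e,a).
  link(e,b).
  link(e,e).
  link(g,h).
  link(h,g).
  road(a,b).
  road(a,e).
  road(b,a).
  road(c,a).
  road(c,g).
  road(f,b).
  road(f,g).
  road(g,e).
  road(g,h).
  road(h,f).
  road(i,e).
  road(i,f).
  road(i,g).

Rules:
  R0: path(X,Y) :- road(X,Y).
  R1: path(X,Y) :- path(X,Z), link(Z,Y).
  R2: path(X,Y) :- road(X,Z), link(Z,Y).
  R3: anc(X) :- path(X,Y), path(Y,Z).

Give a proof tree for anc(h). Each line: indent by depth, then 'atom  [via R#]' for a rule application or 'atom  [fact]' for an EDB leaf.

anc(h)  [via R3]
  path(h,f)  [via R0]
    road(h,f)  [fact]
  path(f,b)  [via R0]
    road(f,b)  [fact]

round 1: derive path(a,b) via R0 from road(a,b)
round 1: derive path(a,e) via R0 from road(a,e)
round 1: derive path(b,a) via R0 from road(b,a)
round 1: derive path(c,a) via R0 from road(c,a)
round 1: derive path(c,g) via R0 from road(c,g)
round 1: derive path(f,b) via R0 from road(f,b)
round 1: derive path(f,g) via R0 from road(f,g)
round 1: derive path(g,e) via R0 from road(g,e)
round 1: derive path(g,h) via R0 from road(g,h)
round 1: derive path(h,f) via R0 from road(h,f)
round 1: derive path(i,e) via R0 from road(i,e)
round 1: derive path(i,f) via R0 from road(i,f)
round 1: derive path(i,g) via R0 from road(i,g)
round 1: derive path(a,a) via R2 from road(a,e), link(e,a)
round 1: derive path(b,f) via R2 from road(b,a), link(a,f)
round 1: derive path(b,g) via R2 from road(b,a), link(a,g)
round 1: derive path(c,f) via R2 from road(c,a), link(a,f)
round 1: derive path(c,h) via R2 from road(c,g), link(g,h)
round 1: derive path(f,h) via R2 from road(f,g), link(g,h)
round 1: derive path(g,a) via R2 from road(g,e), link(e,a)
round 1: derive path(g,b) via R2 from road(g,e), link(e,b)
round 1: derive path(g,g) via R2 from road(g,h), link(h,g)
round 1: derive path(i,a) via R2 from road(i,e), link(e,a)
round 1: derive path(i,b) via R2 from road(i,e), link(e,b)
round 1: derive path(i,h) via R2 from road(i,g), link(g,h)
round 2: derive path(a,f) via R1 from path(a,a), link(a,f)
round 2: derive path(a,g) via R1 from path(a,a), link(a,g)
round 2: derive path(b,h) via R1 from path(b,g), link(g,h)
round 2: derive path(g,f) via R1 from path(g,a), link(a,f)
round 2: derive anc(a) via R3 from path(a,a), path(a,a)
round 2: derive anc(b) via R3 from path(b,a), path(a,a)
round 2: derive anc(c) via R3 from path(c,a), path(a,a)
round 2: derive anc(f) via R3 from path(f,b), path(b,a)
round 2: derive anc(g) via R3 from path(g,a), path(a,a)
round 2: derive anc(h) via R3 from path(h,f), path(f,b)
round 2: derive anc(i) via R3 from path(i,a), path(a,a)
round 3: derive path(a,h) via R1 from path(a,g), link(g,h)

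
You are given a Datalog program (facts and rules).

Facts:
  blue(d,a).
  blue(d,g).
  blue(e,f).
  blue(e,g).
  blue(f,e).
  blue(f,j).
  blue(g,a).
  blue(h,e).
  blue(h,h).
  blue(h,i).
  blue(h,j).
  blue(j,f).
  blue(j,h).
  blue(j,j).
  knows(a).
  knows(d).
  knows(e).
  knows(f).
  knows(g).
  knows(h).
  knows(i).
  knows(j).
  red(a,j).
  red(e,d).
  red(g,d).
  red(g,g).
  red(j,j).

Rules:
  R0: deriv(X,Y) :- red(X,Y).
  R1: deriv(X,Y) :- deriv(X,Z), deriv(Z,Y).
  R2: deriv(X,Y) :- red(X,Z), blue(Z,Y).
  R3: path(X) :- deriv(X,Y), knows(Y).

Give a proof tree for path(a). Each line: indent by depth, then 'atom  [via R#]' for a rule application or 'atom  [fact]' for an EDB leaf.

round 1: derive deriv(a,j) via R0 from red(a,j)
round 1: derive deriv(e,d) via R0 from red(e,d)
round 1: derive deriv(g,d) via R0 from red(g,d)
round 1: derive deriv(g,g) via R0 from red(g,g)
round 1: derive deriv(j,j) via R0 from red(j,j)
round 1: derive deriv(a,f) via R2 from red(a,j), blue(j,f)
round 1: derive deriv(a,h) via R2 from red(a,j), blue(j,h)
round 1: derive deriv(e,a) via R2 from red(e,d), blue(d,a)
round 1: derive deriv(e,g) via R2 from red(e,d), blue(d,g)
round 1: derive deriv(g,a) via R2 from red(g,d), blue(d,a)
round 1: derive deriv(j,f) via R2 from red(j,j), blue(j,f)
round 1: derive deriv(j,h) via R2 from red(j,j), blue(j,h)
round 2: derive deriv(e,f) via R1 from deriv(e,a), deriv(a,f)
round 2: derive deriv(e,h) via R1 from deriv(e,a), deriv(a,h)
round 2: derive deriv(e,j) via R1 from deriv(e,a), deriv(a,j)
round 2: derive deriv(g,f) via R1 from deriv(g,a), deriv(a,f)
round 2: derive deriv(g,h) via R1 from deriv(g,a), deriv(a,h)
round 2: derive deriv(g,j) via R1 from deriv(g,a), deriv(a,j)
round 2: derive path(a) via R3 from deriv(a,f), knows(f)
round 2: derive path(e) via R3 from deriv(e,a), knows(a)
round 2: derive path(g) via R3 from deriv(g,a), knows(a)
round 2: derive path(j) via R3 from deriv(j,f), knows(f)

path(a)  [via R3]
  deriv(a,f)  [via R2]
    red(a,j)  [fact]
    blue(j,f)  [fact]
  knows(f)  [fact]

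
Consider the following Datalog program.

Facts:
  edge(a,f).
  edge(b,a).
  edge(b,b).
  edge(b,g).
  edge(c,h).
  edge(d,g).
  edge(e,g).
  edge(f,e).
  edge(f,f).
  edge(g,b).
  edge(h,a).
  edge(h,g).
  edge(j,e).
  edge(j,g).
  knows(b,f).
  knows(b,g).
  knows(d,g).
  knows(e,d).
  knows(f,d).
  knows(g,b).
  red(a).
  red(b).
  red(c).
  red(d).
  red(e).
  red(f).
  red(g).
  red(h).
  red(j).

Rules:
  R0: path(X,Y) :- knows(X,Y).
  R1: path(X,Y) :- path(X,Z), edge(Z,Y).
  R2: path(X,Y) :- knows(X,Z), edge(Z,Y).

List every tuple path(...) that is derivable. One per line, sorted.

round 1: derive path(b,f) via R0 from knows(b,f)
round 1: derive path(b,g) via R0 from knows(b,g)
round 1: derive path(d,g) via R0 from knows(d,g)
round 1: derive path(e,d) via R0 from knows(e,d)
round 1: derive path(f,d) via R0 from knows(f,d)
round 1: derive path(g,b) via R0 from knows(g,b)
round 1: derive path(b,b) via R2 from knows(b,g), edge(g,b)
round 1: derive path(b,e) via R2 from knows(b,f), edge(f,e)
round 1: derive path(d,b) via R2 from knows(d,g), edge(g,b)
round 1: derive path(e,g) via R2 from knows(e,d), edge(d,g)
round 1: derive path(f,g) via R2 from knows(f,d), edge(d,g)
round 1: derive path(g,a) via R2 from knows(g,b), edge(b,a)
round 1: derive path(g,g) via R2 from knows(g,b), edge(b,g)
round 2: derive path(b,a) via R1 from path(b,b), edge(b,a)
round 2: derive path(d,a) via R1 from path(d,b), edge(b,a)
round 2: derive path(e,b) via R1 from path(e,g), edge(g,b)
round 2: derive path(f,b) via R1 from path(f,g), edge(g,b)
round 2: derive path(g,f) via R1 from path(g,a), edge(a,f)
round 3: derive path(d,f) via R1 from path(d,a), edge(a,f)
round 3: derive path(e,a) via R1 from path(e,b), edge(b,a)
round 3: derive path(f,a) via R1 from path(f,b), edge(b,a)
round 3: derive path(g,e) via R1 from path(g,f), edge(f,e)
round 4: derive path(d,e) via R1 from path(d,f), edge(f,e)
round 4: derive path(e,f) via R1 from path(e,a), edge(a,f)
round 4: derive path(f,f) via R1 from path(f,a), edge(a,f)
round 5: derive path(e,e) via R1 from path(e,f), edge(f,e)
round 5: derive path(f,e) via R1 from path(f,f), edge(f,e)

path(b,a)
path(b,b)
path(b,e)
path(b,f)
path(b,g)
path(d,a)
path(d,b)
path(d,e)
path(d,f)
path(d,g)
path(e,a)
path(e,b)
path(e,d)
path(e,e)
path(e,f)
path(e,g)
path(f,a)
path(f,b)
path(f,d)
path(f,e)
path(f,f)
path(f,g)
path(g,a)
path(g,b)
path(g,e)
path(g,f)
path(g,g)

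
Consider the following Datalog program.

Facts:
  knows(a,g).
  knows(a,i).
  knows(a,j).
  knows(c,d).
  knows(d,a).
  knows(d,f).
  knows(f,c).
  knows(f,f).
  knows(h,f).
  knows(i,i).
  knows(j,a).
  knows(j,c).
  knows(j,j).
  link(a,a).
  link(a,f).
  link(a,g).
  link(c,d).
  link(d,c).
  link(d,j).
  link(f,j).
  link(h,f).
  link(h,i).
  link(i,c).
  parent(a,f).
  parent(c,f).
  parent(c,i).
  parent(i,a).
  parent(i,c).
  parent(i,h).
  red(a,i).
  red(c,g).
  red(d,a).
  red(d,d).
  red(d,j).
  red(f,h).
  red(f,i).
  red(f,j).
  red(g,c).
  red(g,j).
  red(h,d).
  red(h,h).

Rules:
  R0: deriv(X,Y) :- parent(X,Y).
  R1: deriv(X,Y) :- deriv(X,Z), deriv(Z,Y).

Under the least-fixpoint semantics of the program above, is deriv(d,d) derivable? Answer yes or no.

round 1: derive deriv(a,f) via R0 from parent(a,f)
round 1: derive deriv(c,f) via R0 from parent(c,f)
round 1: derive deriv(c,i) via R0 from parent(c,i)
round 1: derive deriv(i,a) via R0 from parent(i,a)
round 1: derive deriv(i,c) via R0 from parent(i,c)
round 1: derive deriv(i,h) via R0 from parent(i,h)
round 2: derive deriv(c,a) via R1 from deriv(c,i), deriv(i,a)
round 2: derive deriv(c,c) via R1 from deriv(c,i), deriv(i,c)
round 2: derive deriv(c,h) via R1 from deriv(c,i), deriv(i,h)
round 2: derive deriv(i,f) via R1 from deriv(i,a), deriv(a,f)
round 2: derive deriv(i,i) via R1 from deriv(i,c), deriv(c,i)

no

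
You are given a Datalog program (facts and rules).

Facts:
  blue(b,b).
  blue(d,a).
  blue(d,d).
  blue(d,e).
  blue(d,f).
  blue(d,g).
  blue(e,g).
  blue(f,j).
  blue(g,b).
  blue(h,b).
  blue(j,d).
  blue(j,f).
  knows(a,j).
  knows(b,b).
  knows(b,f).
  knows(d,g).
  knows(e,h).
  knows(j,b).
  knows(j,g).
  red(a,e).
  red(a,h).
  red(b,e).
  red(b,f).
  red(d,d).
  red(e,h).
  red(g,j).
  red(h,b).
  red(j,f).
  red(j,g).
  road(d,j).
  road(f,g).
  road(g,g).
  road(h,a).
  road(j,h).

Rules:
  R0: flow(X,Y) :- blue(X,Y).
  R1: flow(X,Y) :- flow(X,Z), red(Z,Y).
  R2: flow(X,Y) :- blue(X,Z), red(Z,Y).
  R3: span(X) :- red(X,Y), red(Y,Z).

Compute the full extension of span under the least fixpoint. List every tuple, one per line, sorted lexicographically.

span(a)
span(b)
span(d)
span(e)
span(g)
span(h)
span(j)

round 1: derive span(a) via R3 from red(a,e), red(e,h)
round 1: derive span(b) via R3 from red(b,e), red(e,h)
round 1: derive span(d) via R3 from red(d,d), red(d,d)
round 1: derive span(e) via R3 from red(e,h), red(h,b)
round 1: derive span(g) via R3 from red(g,j), red(j,f)
round 1: derive span(h) via R3 from red(h,b), red(b,e)
round 1: derive span(j) via R3 from red(j,g), red(g,j)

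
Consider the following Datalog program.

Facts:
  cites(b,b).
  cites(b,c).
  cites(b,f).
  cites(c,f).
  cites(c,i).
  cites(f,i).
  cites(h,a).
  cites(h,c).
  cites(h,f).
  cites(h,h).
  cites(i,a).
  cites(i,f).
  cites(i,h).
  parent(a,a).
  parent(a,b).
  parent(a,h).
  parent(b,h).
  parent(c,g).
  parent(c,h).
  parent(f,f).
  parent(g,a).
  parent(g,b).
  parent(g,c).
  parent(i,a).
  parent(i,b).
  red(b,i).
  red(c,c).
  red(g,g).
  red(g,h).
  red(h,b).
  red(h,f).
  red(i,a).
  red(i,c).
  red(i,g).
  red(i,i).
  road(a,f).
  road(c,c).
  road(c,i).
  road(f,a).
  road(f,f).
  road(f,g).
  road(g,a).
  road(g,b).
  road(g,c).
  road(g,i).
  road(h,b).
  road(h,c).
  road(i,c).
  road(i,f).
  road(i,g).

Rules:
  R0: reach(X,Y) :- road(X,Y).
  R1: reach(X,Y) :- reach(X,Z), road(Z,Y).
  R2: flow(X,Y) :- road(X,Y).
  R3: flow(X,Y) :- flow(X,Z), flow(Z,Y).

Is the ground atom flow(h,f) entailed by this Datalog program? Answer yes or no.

round 1: derive flow(a,f) via R2 from road(a,f)
round 1: derive flow(c,c) via R2 from road(c,c)
round 1: derive flow(c,i) via R2 from road(c,i)
round 1: derive flow(f,a) via R2 from road(f,a)
round 1: derive flow(f,f) via R2 from road(f,f)
round 1: derive flow(f,g) via R2 from road(f,g)
round 1: derive flow(g,a) via R2 from road(g,a)
round 1: derive flow(g,b) via R2 from road(g,b)
round 1: derive flow(g,c) via R2 from road(g,c)
round 1: derive flow(g,i) via R2 from road(g,i)
round 1: derive flow(h,b) via R2 from road(h,b)
round 1: derive flow(h,c) via R2 from road(h,c)
round 1: derive flow(i,c) via R2 from road(i,c)
round 1: derive flow(i,f) via R2 from road(i,f)
round 1: derive flow(i,g) via R2 from road(i,g)
round 2: derive flow(a,a) via R3 from flow(a,f), flow(f,a)
round 2: derive flow(a,g) via R3 from flow(a,f), flow(f,g)
round 2: derive flow(c,f) via R3 from flow(c,i), flow(i,f)
round 2: derive flow(c,g) via R3 from flow(c,i), flow(i,g)
round 2: derive flow(f,b) via R3 from flow(f,g), flow(g,b)
round 2: derive flow(f,c) via R3 from flow(f,g), flow(g,c)
round 2: derive flow(f,i) via R3 from flow(f,g), flow(g,i)
round 2: derive flow(g,f) via R3 from flow(g,a), flow(a,f)
round 2: derive flow(g,g) via R3 from flow(g,i), flow(i,g)
round 2: derive flow(h,i) via R3 from flow(h,c), flow(c,i)
round 2: derive flow(i,a) via R3 from flow(i,f), flow(f,a)
round 2: derive flow(i,b) via R3 from flow(i,g), flow(g,b)
round 2: derive flow(i,i) via R3 from flow(i,c), flow(c,i)
round 3: derive flow(a,b) via R3 from flow(a,f), flow(f,b)
round 3: derive flow(a,c) via R3 from flow(a,f), flow(f,c)
round 3: derive flow(a,i) via R3 from flow(a,f), flow(f,i)
round 3: derive flow(c,a) via R3 from flow(c,f), flow(f,a)
round 3: derive flow(c,b) via R3 from flow(c,f), flow(f,b)
round 3: derive flow(h,a) via R3 from flow(h,i), flow(i,a)
round 3: derive flow(h,f) via R3 from flow(h,c), flow(c,f)
round 3: derive flow(h,g) via R3 from flow(h,c), flow(c,g)

yes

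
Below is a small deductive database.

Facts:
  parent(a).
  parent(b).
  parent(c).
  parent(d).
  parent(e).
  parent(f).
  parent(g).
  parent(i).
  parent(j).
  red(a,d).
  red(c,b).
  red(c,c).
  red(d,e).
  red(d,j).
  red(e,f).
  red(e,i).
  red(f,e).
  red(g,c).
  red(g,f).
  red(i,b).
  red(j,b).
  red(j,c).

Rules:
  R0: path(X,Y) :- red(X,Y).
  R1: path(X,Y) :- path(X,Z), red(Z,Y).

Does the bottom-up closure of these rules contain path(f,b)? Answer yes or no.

yes

round 1: derive path(a,d) via R0 from red(a,d)
round 1: derive path(c,b) via R0 from red(c,b)
round 1: derive path(c,c) via R0 from red(c,c)
round 1: derive path(d,e) via R0 from red(d,e)
round 1: derive path(d,j) via R0 from red(d,j)
round 1: derive path(e,f) via R0 from red(e,f)
round 1: derive path(e,i) via R0 from red(e,i)
round 1: derive path(f,e) via R0 from red(f,e)
round 1: derive path(g,c) via R0 from red(g,c)
round 1: derive path(g,f) via R0 from red(g,f)
round 1: derive path(i,b) via R0 from red(i,b)
round 1: derive path(j,b) via R0 from red(j,b)
round 1: derive path(j,c) via R0 from red(j,c)
round 2: derive path(a,e) via R1 from path(a,d), red(d,e)
round 2: derive path(a,j) via R1 from path(a,d), red(d,j)
round 2: derive path(d,b) via R1 from path(d,j), red(j,b)
round 2: derive path(d,c) via R1 from path(d,j), red(j,c)
round 2: derive path(d,f) via R1 from path(d,e), red(e,f)
round 2: derive path(d,i) via R1 from path(d,e), red(e,i)
round 2: derive path(e,b) via R1 from path(e,i), red(i,b)
round 2: derive path(e,e) via R1 from path(e,f), red(f,e)
round 2: derive path(f,f) via R1 from path(f,e), red(e,f)
round 2: derive path(f,i) via R1 from path(f,e), red(e,i)
round 2: derive path(g,b) via R1 from path(g,c), red(c,b)
round 2: derive path(g,e) via R1 from path(g,f), red(f,e)
round 3: derive path(a,b) via R1 from path(a,j), red(j,b)
round 3: derive path(a,c) via R1 from path(a,j), red(j,c)
round 3: derive path(a,f) via R1 from path(a,e), red(e,f)
round 3: derive path(a,i) via R1 from path(a,e), red(e,i)
round 3: derive path(f,b) via R1 from path(f,i), red(i,b)
round 3: derive path(g,i) via R1 from path(g,e), red(e,i)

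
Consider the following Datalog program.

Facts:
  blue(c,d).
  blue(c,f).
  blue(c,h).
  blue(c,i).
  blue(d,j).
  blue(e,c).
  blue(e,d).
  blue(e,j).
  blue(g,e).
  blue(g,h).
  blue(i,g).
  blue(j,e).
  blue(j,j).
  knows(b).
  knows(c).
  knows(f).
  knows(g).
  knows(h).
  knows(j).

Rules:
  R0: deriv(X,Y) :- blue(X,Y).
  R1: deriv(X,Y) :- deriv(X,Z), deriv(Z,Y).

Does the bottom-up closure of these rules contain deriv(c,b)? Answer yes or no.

round 1: derive deriv(c,d) via R0 from blue(c,d)
round 1: derive deriv(c,f) via R0 from blue(c,f)
round 1: derive deriv(c,h) via R0 from blue(c,h)
round 1: derive deriv(c,i) via R0 from blue(c,i)
round 1: derive deriv(d,j) via R0 from blue(d,j)
round 1: derive deriv(e,c) via R0 from blue(e,c)
round 1: derive deriv(e,d) via R0 from blue(e,d)
round 1: derive deriv(e,j) via R0 from blue(e,j)
round 1: derive deriv(g,e) via R0 from blue(g,e)
round 1: derive deriv(g,h) via R0 from blue(g,h)
round 1: derive deriv(i,g) via R0 from blue(i,g)
round 1: derive deriv(j,e) via R0 from blue(j,e)
round 1: derive deriv(j,j) via R0 from blue(j,j)
round 2: derive deriv(c,g) via R1 from deriv(c,i), deriv(i,g)
round 2: derive deriv(c,j) via R1 from deriv(c,d), deriv(d,j)
round 2: derive deriv(d,e) via R1 from deriv(d,j), deriv(j,e)
round 2: derive deriv(e,e) via R1 from deriv(e,j), deriv(j,e)
round 2: derive deriv(e,f) via R1 from deriv(e,c), deriv(c,f)
round 2: derive deriv(e,h) via R1 from deriv(e,c), deriv(c,h)
round 2: derive deriv(e,i) via R1 from deriv(e,c), deriv(c,i)
round 2: derive deriv(g,c) via R1 from deriv(g,e), deriv(e,c)
round 2: derive deriv(g,d) via R1 from deriv(g,e), deriv(e,d)
round 2: derive deriv(g,j) via R1 from deriv(g,e), deriv(e,j)
round 2: derive deriv(i,e) via R1 from deriv(i,g), deriv(g,e)
round 2: derive deriv(i,h) via R1 from deriv(i,g), deriv(g,h)
round 2: derive deriv(j,c) via R1 from deriv(j,e), deriv(e,c)
round 2: derive deriv(j,d) via R1 from deriv(j,e), deriv(e,d)
round 3: derive deriv(c,c) via R1 from deriv(c,g), deriv(g,c)
round 3: derive deriv(c,e) via R1 from deriv(c,d), deriv(d,e)
round 3: derive deriv(d,c) via R1 from deriv(d,e), deriv(e,c)
round 3: derive deriv(d,d) via R1 from deriv(d,e), deriv(e,d)
round 3: derive deriv(d,f) via R1 from deriv(d,e), deriv(e,f)
round 3: derive deriv(d,h) via R1 from deriv(d,e), deriv(e,h)
round 3: derive deriv(d,i) via R1 from deriv(d,e), deriv(e,i)
round 3: derive deriv(e,g) via R1 from deriv(e,c), deriv(c,g)
round 3: derive deriv(g,f) via R1 from deriv(g,c), deriv(c,f)
round 3: derive deriv(g,g) via R1 from deriv(g,c), deriv(c,g)
round 3: derive deriv(g,i) via R1 from deriv(g,c), deriv(c,i)
round 3: derive deriv(i,c) via R1 from deriv(i,e), deriv(e,c)
round 3: derive deriv(i,d) via R1 from deriv(i,e), deriv(e,d)
round 3: derive deriv(i,f) via R1 from deriv(i,e), deriv(e,f)
round 3: derive deriv(i,i) via R1 from deriv(i,e), deriv(e,i)
round 3: derive deriv(i,j) via R1 from deriv(i,e), deriv(e,j)
round 3: derive deriv(j,f) via R1 from deriv(j,c), deriv(c,f)
round 3: derive deriv(j,g) via R1 from deriv(j,c), deriv(c,g)
round 3: derive deriv(j,h) via R1 from deriv(j,c), deriv(c,h)
round 3: derive deriv(j,i) via R1 from deriv(j,c), deriv(c,i)
round 4: derive deriv(d,g) via R1 from deriv(d,c), deriv(c,g)

no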